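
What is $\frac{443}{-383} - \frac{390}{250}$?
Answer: $- \frac{26012}{9575} \approx -2.7167$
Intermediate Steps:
$\frac{443}{-383} - \frac{390}{250} = 443 \left(- \frac{1}{383}\right) - \frac{39}{25} = - \frac{443}{383} - \frac{39}{25} = - \frac{26012}{9575}$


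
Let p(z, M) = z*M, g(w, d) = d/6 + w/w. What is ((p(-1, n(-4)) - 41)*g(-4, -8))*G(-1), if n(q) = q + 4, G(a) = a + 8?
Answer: 287/3 ≈ 95.667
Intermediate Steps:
g(w, d) = 1 + d/6 (g(w, d) = d*(1/6) + 1 = d/6 + 1 = 1 + d/6)
G(a) = 8 + a
n(q) = 4 + q
p(z, M) = M*z
((p(-1, n(-4)) - 41)*g(-4, -8))*G(-1) = (((4 - 4)*(-1) - 41)*(1 + (1/6)*(-8)))*(8 - 1) = ((0*(-1) - 41)*(1 - 4/3))*7 = ((0 - 41)*(-1/3))*7 = -41*(-1/3)*7 = (41/3)*7 = 287/3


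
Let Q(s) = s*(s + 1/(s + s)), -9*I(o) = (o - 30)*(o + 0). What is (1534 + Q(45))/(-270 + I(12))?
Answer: -2373/164 ≈ -14.470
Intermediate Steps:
I(o) = -o*(-30 + o)/9 (I(o) = -(o - 30)*(o + 0)/9 = -(-30 + o)*o/9 = -o*(-30 + o)/9)
Q(s) = s*(s + 1/(2*s))
(1534 + Q(45))/(-270 + I(12)) = (1534 + (½ + 45²))/(-270 + (⅑)*12*(30 - 1*12)) = (1534 + (½ + 2025))/(-270 + (⅑)*12*(30 - 12)) = (1534 + 4051/2)/(-270 + (⅑)*12*18) = 7119/(2*(-270 + 24)) = (7119/2)/(-246) = (7119/2)*(-1/246) = -2373/164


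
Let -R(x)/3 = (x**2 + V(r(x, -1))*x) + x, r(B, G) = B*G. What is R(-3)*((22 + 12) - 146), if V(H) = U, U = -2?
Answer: 4032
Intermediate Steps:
V(H) = -2
R(x) = -3*x**2 + 3*x (R(x) = -3*((x**2 - 2*x) + x) = -3*(x**2 - x) = -3*x**2 + 3*x)
R(-3)*((22 + 12) - 146) = (3*(-3)*(1 - 1*(-3)))*((22 + 12) - 146) = (3*(-3)*(1 + 3))*(34 - 146) = (3*(-3)*4)*(-112) = -36*(-112) = 4032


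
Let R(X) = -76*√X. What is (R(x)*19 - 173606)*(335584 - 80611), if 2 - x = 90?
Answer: -44264842638 - 736362024*I*√22 ≈ -4.4265e+10 - 3.4538e+9*I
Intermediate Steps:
x = -88 (x = 2 - 1*90 = 2 - 90 = -88)
(R(x)*19 - 173606)*(335584 - 80611) = (-152*I*√22*19 - 173606)*(335584 - 80611) = (-152*I*√22*19 - 173606)*254973 = (-2888*I*√22 - 173606)*254973 = (-173606 - 2888*I*√22)*254973 = -44264842638 - 736362024*I*√22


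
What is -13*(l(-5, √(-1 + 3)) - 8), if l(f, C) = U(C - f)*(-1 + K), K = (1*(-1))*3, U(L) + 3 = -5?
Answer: -312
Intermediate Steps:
U(L) = -8 (U(L) = -3 - 5 = -8)
K = -3 (K = -1*3 = -3)
l(f, C) = 32 (l(f, C) = -8*(-1 - 3) = -8*(-4) = 32)
-13*(l(-5, √(-1 + 3)) - 8) = -13*(32 - 8) = -13*24 = -312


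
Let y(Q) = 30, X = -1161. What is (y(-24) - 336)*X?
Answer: 355266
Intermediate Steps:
(y(-24) - 336)*X = (30 - 336)*(-1161) = -306*(-1161) = 355266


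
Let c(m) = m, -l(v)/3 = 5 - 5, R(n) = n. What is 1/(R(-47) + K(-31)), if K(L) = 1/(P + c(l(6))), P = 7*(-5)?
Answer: -35/1646 ≈ -0.021264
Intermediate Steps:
l(v) = 0 (l(v) = -3*(5 - 5) = -3*0 = 0)
P = -35
K(L) = -1/35 (K(L) = 1/(-35 + 0) = 1/(-35) = -1/35)
1/(R(-47) + K(-31)) = 1/(-47 - 1/35) = 1/(-1646/35) = -35/1646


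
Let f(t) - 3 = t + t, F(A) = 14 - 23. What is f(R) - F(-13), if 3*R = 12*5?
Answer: 52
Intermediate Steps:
F(A) = -9
R = 20 (R = (12*5)/3 = (⅓)*60 = 20)
f(t) = 3 + 2*t (f(t) = 3 + (t + t) = 3 + 2*t)
f(R) - F(-13) = (3 + 2*20) - 1*(-9) = (3 + 40) + 9 = 43 + 9 = 52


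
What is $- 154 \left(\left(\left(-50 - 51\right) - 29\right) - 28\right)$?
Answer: $24332$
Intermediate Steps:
$- 154 \left(\left(\left(-50 - 51\right) - 29\right) - 28\right) = - 154 \left(\left(-101 - 29\right) - 28\right) = - 154 \left(-130 - 28\right) = \left(-154\right) \left(-158\right) = 24332$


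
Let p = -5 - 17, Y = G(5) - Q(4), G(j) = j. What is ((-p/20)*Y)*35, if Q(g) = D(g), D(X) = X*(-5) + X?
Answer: 1617/2 ≈ 808.50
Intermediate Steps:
D(X) = -4*X (D(X) = -5*X + X = -4*X)
Q(g) = -4*g
Y = 21 (Y = 5 - (-4)*4 = 5 - 1*(-16) = 5 + 16 = 21)
p = -22
((-p/20)*Y)*35 = (-(-22)/20*21)*35 = (-1*(-11/10)*21)*35 = ((11/10)*21)*35 = (231/10)*35 = 1617/2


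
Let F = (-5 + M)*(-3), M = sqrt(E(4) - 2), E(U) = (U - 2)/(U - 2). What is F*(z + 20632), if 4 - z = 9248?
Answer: 170820 - 34164*I ≈ 1.7082e+5 - 34164.0*I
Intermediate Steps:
z = -9244 (z = 4 - 1*9248 = 4 - 9248 = -9244)
E(U) = 1 (E(U) = (-2 + U)/(-2 + U) = 1)
M = I (M = sqrt(1 - 2) = sqrt(-1) = I ≈ 1.0*I)
F = 15 - 3*I (F = (-5 + I)*(-3) = 15 - 3*I ≈ 15.0 - 3.0*I)
F*(z + 20632) = (15 - 3*I)*(-9244 + 20632) = (15 - 3*I)*11388 = 170820 - 34164*I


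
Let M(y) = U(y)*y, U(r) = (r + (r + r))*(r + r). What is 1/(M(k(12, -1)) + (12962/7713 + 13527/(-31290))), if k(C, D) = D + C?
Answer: 80446590/642546883483 ≈ 0.00012520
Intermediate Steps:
k(C, D) = C + D
U(r) = 6*r² (U(r) = (r + 2*r)*(2*r) = (3*r)*(2*r) = 6*r²)
M(y) = 6*y³ (M(y) = (6*y²)*y = 6*y³)
1/(M(k(12, -1)) + (12962/7713 + 13527/(-31290))) = 1/(6*(12 - 1)³ + (12962/7713 + 13527/(-31290))) = 1/(6*11³ + (12962*(1/7713) + 13527*(-1/31290))) = 1/(6*1331 + (12962/7713 - 4509/10430)) = 1/(7986 + 100415743/80446590) = 1/(642546883483/80446590) = 80446590/642546883483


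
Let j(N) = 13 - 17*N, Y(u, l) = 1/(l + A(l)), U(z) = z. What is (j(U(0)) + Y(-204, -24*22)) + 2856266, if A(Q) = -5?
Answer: 1522396706/533 ≈ 2.8563e+6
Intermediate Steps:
Y(u, l) = 1/(-5 + l) (Y(u, l) = 1/(l - 5) = 1/(-5 + l))
(j(U(0)) + Y(-204, -24*22)) + 2856266 = ((13 - 17*0) + 1/(-5 - 24*22)) + 2856266 = ((13 + 0) + 1/(-5 - 528)) + 2856266 = (13 + 1/(-533)) + 2856266 = (13 - 1/533) + 2856266 = 6928/533 + 2856266 = 1522396706/533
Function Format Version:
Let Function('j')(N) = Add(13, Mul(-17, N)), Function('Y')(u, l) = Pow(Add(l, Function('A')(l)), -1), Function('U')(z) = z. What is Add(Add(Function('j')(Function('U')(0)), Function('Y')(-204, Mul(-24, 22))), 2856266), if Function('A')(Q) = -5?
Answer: Rational(1522396706, 533) ≈ 2.8563e+6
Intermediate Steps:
Function('Y')(u, l) = Pow(Add(-5, l), -1) (Function('Y')(u, l) = Pow(Add(l, -5), -1) = Pow(Add(-5, l), -1))
Add(Add(Function('j')(Function('U')(0)), Function('Y')(-204, Mul(-24, 22))), 2856266) = Add(Add(Add(13, Mul(-17, 0)), Pow(Add(-5, Mul(-24, 22)), -1)), 2856266) = Add(Add(Add(13, 0), Pow(Add(-5, -528), -1)), 2856266) = Add(Add(13, Pow(-533, -1)), 2856266) = Add(Add(13, Rational(-1, 533)), 2856266) = Add(Rational(6928, 533), 2856266) = Rational(1522396706, 533)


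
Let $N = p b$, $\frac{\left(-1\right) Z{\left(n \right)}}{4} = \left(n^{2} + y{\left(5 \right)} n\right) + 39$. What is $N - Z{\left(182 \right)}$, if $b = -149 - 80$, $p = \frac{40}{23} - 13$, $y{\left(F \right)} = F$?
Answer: $\frac{3194027}{23} \approx 1.3887 \cdot 10^{5}$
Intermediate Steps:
$Z{\left(n \right)} = -156 - 20 n - 4 n^{2}$ ($Z{\left(n \right)} = - 4 \left(\left(n^{2} + 5 n\right) + 39\right) = - 4 \left(39 + n^{2} + 5 n\right) = -156 - 20 n - 4 n^{2}$)
$p = - \frac{259}{23}$ ($p = 40 \cdot \frac{1}{23} - 13 = \frac{40}{23} - 13 = - \frac{259}{23} \approx -11.261$)
$b = -229$ ($b = -149 - 80 = -229$)
$N = \frac{59311}{23}$ ($N = \left(- \frac{259}{23}\right) \left(-229\right) = \frac{59311}{23} \approx 2578.7$)
$N - Z{\left(182 \right)} = \frac{59311}{23} - \left(-156 - 3640 - 4 \cdot 182^{2}\right) = \frac{59311}{23} - \left(-156 - 3640 - 132496\right) = \frac{59311}{23} - -136292 = \frac{59311}{23} + 136292 = \frac{3194027}{23}$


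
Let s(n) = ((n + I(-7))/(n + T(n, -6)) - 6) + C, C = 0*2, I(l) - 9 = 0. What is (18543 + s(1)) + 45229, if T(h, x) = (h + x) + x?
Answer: 63765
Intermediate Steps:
T(h, x) = h + 2*x
I(l) = 9 (I(l) = 9 + 0 = 9)
C = 0
s(n) = -6 + (9 + n)/(-12 + 2*n) (s(n) = ((n + 9)/(n + (n + 2*(-6))) - 6) + 0 = ((9 + n)/(n + (n - 12)) - 6) + 0 = ((9 + n)/(n + (-12 + n)) - 6) + 0 = ((9 + n)/(-12 + 2*n) - 6) + 0 = (-6 + (9 + n)/(-12 + 2*n)) + 0 = -6 + (9 + n)/(-12 + 2*n))
(18543 + s(1)) + 45229 = (18543 + (81 - 11*1)/(2*(-6 + 1))) + 45229 = (18543 + (½)*(81 - 11)/(-5)) + 45229 = (18543 + (½)*(-⅕)*70) + 45229 = (18543 - 7) + 45229 = 18536 + 45229 = 63765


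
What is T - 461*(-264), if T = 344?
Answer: 122048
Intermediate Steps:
T - 461*(-264) = 344 - 461*(-264) = 344 + 121704 = 122048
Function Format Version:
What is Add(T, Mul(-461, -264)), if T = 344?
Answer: 122048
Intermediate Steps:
Add(T, Mul(-461, -264)) = Add(344, Mul(-461, -264)) = Add(344, 121704) = 122048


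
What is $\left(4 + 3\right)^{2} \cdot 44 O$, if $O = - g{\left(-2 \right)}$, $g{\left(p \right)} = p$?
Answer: $4312$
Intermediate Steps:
$O = 2$ ($O = \left(-1\right) \left(-2\right) = 2$)
$\left(4 + 3\right)^{2} \cdot 44 O = \left(4 + 3\right)^{2} \cdot 44 \cdot 2 = 7^{2} \cdot 44 \cdot 2 = 49 \cdot 44 \cdot 2 = 2156 \cdot 2 = 4312$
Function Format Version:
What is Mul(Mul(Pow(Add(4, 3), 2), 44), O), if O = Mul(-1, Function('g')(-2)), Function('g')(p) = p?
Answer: 4312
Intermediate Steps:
O = 2 (O = Mul(-1, -2) = 2)
Mul(Mul(Pow(Add(4, 3), 2), 44), O) = Mul(Mul(Pow(Add(4, 3), 2), 44), 2) = Mul(Mul(Pow(7, 2), 44), 2) = Mul(Mul(49, 44), 2) = Mul(2156, 2) = 4312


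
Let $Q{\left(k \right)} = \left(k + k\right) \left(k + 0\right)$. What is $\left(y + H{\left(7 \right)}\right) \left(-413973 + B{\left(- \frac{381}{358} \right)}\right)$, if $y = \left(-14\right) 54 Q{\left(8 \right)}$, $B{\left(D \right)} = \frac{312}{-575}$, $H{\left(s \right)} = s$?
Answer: $\frac{1001412348909}{25} \approx 4.0057 \cdot 10^{10}$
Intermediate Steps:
$Q{\left(k \right)} = 2 k^{2}$ ($Q{\left(k \right)} = 2 k k = 2 k^{2}$)
$B{\left(D \right)} = - \frac{312}{575}$ ($B{\left(D \right)} = 312 \left(- \frac{1}{575}\right) = - \frac{312}{575}$)
$y = -96768$ ($y = \left(-14\right) 54 \cdot 2 \cdot 8^{2} = - 756 \cdot 2 \cdot 64 = \left(-756\right) 128 = -96768$)
$\left(y + H{\left(7 \right)}\right) \left(-413973 + B{\left(- \frac{381}{358} \right)}\right) = \left(-96768 + 7\right) \left(-413973 - \frac{312}{575}\right) = \left(-96761\right) \left(- \frac{238034787}{575}\right) = \frac{1001412348909}{25}$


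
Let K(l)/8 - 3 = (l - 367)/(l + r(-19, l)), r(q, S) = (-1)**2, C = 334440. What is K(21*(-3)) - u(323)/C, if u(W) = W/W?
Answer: 824060129/10367640 ≈ 79.484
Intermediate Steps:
u(W) = 1
r(q, S) = 1
K(l) = 24 + 8*(-367 + l)/(1 + l) (K(l) = 24 + 8*((l - 367)/(l + 1)) = 24 + 8*((-367 + l)/(1 + l)) = 24 + 8*(-367 + l)/(1 + l))
K(21*(-3)) - u(323)/C = 32*(-91 + 21*(-3))/(1 + 21*(-3)) - 1/334440 = 32*(-91 - 63)/(1 - 63) - 1/334440 = 32*(-154)/(-62) - 1*1/334440 = 32*(-1/62)*(-154) - 1/334440 = 2464/31 - 1/334440 = 824060129/10367640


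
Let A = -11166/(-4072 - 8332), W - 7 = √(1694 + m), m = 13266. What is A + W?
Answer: 48997/6202 + 4*√935 ≈ 130.21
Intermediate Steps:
W = 7 + 4*√935 (W = 7 + √(1694 + 13266) = 7 + √14960 = 7 + 4*√935 ≈ 129.31)
A = 5583/6202 (A = -11166/(-12404) = -11166*(-1/12404) = 5583/6202 ≈ 0.90019)
A + W = 5583/6202 + (7 + 4*√935) = 48997/6202 + 4*√935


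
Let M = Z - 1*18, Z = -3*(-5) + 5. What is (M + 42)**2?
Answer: 1936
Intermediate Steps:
Z = 20 (Z = 15 + 5 = 20)
M = 2 (M = 20 - 1*18 = 20 - 18 = 2)
(M + 42)**2 = (2 + 42)**2 = 44**2 = 1936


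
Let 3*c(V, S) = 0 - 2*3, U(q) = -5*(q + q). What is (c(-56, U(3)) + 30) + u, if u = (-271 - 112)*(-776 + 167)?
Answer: 233275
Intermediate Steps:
U(q) = -10*q
c(V, S) = -2 (c(V, S) = (0 - 2*3)/3 = (0 - 6)/3 = (1/3)*(-6) = -2)
u = 233247 (u = -383*(-609) = 233247)
(c(-56, U(3)) + 30) + u = (-2 + 30) + 233247 = 28 + 233247 = 233275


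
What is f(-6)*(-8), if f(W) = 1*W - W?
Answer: 0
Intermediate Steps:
f(W) = 0 (f(W) = W - W = 0)
f(-6)*(-8) = 0*(-8) = 0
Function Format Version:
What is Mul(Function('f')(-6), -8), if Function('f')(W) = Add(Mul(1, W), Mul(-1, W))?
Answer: 0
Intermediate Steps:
Function('f')(W) = 0 (Function('f')(W) = Add(W, Mul(-1, W)) = 0)
Mul(Function('f')(-6), -8) = Mul(0, -8) = 0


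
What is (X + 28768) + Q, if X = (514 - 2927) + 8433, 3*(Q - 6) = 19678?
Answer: 124060/3 ≈ 41353.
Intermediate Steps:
Q = 19696/3 (Q = 6 + (⅓)*19678 = 6 + 19678/3 = 19696/3 ≈ 6565.3)
X = 6020 (X = -2413 + 8433 = 6020)
(X + 28768) + Q = (6020 + 28768) + 19696/3 = 34788 + 19696/3 = 124060/3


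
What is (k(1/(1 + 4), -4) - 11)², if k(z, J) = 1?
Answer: 100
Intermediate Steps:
(k(1/(1 + 4), -4) - 11)² = (1 - 11)² = (-10)² = 100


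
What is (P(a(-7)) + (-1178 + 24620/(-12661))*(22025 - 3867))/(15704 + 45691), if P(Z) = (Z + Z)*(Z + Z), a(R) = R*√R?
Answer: -90428260272/259107365 ≈ -349.00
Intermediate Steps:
a(R) = R^(3/2)
P(Z) = 4*Z² (P(Z) = (2*Z)*(2*Z) = 4*Z²)
(P(a(-7)) + (-1178 + 24620/(-12661))*(22025 - 3867))/(15704 + 45691) = (4*((-7)^(3/2))² + (-1178 + 24620/(-12661))*(22025 - 3867))/(15704 + 45691) = (4*(-7*I*√7)² + (-1178 + 24620*(-1/12661))*18158)/61395 = (4*(-343) + (-1178 - 24620/12661)*18158)*(1/61395) = (-1372 - 14939278/12661*18158)*(1/61395) = (-1372 - 271267409924/12661)*(1/61395) = -271284780816/12661*1/61395 = -90428260272/259107365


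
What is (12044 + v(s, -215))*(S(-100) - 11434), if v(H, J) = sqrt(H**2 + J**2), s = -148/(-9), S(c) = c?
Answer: -138915496 - 11534*sqrt(3766129)/9 ≈ -1.4140e+8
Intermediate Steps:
s = 148/9 (s = -148*(-1/9) = 148/9 ≈ 16.444)
(12044 + v(s, -215))*(S(-100) - 11434) = (12044 + sqrt((148/9)**2 + (-215)**2))*(-100 - 11434) = (12044 + sqrt(21904/81 + 46225))*(-11534) = (12044 + sqrt(3766129/81))*(-11534) = (12044 + sqrt(3766129)/9)*(-11534) = -138915496 - 11534*sqrt(3766129)/9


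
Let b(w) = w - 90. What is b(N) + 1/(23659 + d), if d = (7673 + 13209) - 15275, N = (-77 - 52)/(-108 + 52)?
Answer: -71862635/819448 ≈ -87.696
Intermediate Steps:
N = 129/56 (N = -129/(-56) = -129*(-1/56) = 129/56 ≈ 2.3036)
b(w) = -90 + w
d = 5607 (d = 20882 - 15275 = 5607)
b(N) + 1/(23659 + d) = (-90 + 129/56) + 1/(23659 + 5607) = -4911/56 + 1/29266 = -71862635/819448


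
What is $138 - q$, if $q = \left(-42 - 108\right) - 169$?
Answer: $457$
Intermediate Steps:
$q = -319$ ($q = -150 - 169 = -319$)
$138 - q = 138 - -319 = 138 + 319 = 457$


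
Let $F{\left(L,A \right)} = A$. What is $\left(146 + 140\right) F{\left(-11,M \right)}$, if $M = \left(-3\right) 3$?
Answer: $-2574$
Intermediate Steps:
$M = -9$
$\left(146 + 140\right) F{\left(-11,M \right)} = \left(146 + 140\right) \left(-9\right) = 286 \left(-9\right) = -2574$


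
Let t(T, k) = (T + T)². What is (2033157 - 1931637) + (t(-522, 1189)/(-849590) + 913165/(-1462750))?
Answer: 2523207370889273/24854755450 ≈ 1.0152e+5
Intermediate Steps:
t(T, k) = 4*T² (t(T, k) = (2*T)² = 4*T²)
(2033157 - 1931637) + (t(-522, 1189)/(-849590) + 913165/(-1462750)) = (2033157 - 1931637) + ((4*(-522)²)/(-849590) + 913165/(-1462750)) = 101520 + ((4*272484)*(-1/849590) + 913165*(-1/1462750)) = 101520 + (1089936*(-1/849590) - 182633/292550) = 101520 + (-544968/424795 - 182633/292550) = 101520 - 47402394727/24854755450 = 2523207370889273/24854755450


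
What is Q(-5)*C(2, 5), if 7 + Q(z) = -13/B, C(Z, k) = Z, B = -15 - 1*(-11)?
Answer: -15/2 ≈ -7.5000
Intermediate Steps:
B = -4 (B = -15 + 11 = -4)
Q(z) = -15/4 (Q(z) = -7 - 13/(-4) = -7 - 13*(-¼) = -7 + 13/4 = -15/4)
Q(-5)*C(2, 5) = -15/4*2 = -15/2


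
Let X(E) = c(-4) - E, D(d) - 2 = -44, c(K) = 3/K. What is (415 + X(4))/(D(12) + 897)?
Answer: 547/1140 ≈ 0.47982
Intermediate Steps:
D(d) = -42 (D(d) = 2 - 44 = -42)
X(E) = -3/4 - E (X(E) = 3/(-4) - E = 3*(-1/4) - E = -3/4 - E)
(415 + X(4))/(D(12) + 897) = (415 + (-3/4 - 1*4))/(-42 + 897) = (415 + (-3/4 - 4))/855 = (415 - 19/4)*(1/855) = (1641/4)*(1/855) = 547/1140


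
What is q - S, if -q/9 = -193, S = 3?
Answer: 1734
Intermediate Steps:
q = 1737 (q = -9*(-193) = 1737)
q - S = 1737 - 1*3 = 1737 - 3 = 1734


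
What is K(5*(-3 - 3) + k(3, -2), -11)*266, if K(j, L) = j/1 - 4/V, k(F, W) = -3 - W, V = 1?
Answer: -9310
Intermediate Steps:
K(j, L) = -4 + j (K(j, L) = j/1 - 4/1 = j*1 - 4*1 = j - 4 = -4 + j)
K(5*(-3 - 3) + k(3, -2), -11)*266 = (-4 + (5*(-3 - 3) + (-3 - 1*(-2))))*266 = (-4 + (5*(-6) + (-3 + 2)))*266 = (-4 + (-30 - 1))*266 = (-4 - 31)*266 = -35*266 = -9310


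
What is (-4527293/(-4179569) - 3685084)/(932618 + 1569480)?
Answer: -15402058321503/10457691235762 ≈ -1.4728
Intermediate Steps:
(-4527293/(-4179569) - 3685084)/(932618 + 1569480) = (-4527293*(-1/4179569) - 3685084)/2502098 = (4527293/4179569 - 3685084)*(1/2502098) = -15402058321503/4179569*1/2502098 = -15402058321503/10457691235762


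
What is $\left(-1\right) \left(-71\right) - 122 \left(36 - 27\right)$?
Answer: $-1027$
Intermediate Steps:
$\left(-1\right) \left(-71\right) - 122 \left(36 - 27\right) = 71 - 122 \left(36 - 27\right) = 71 - 1098 = -1027$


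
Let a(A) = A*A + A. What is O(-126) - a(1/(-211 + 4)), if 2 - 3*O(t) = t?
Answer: 1828430/42849 ≈ 42.671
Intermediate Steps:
O(t) = ⅔ - t/3
a(A) = A + A² (a(A) = A² + A = A + A²)
O(-126) - a(1/(-211 + 4)) = (⅔ - ⅓*(-126)) - (1 + 1/(-211 + 4))/(-211 + 4) = (⅔ + 42) - (1 + 1/(-207))/(-207) = 128/3 - (-1)*(1 - 1/207)/207 = 128/3 - (-1)*206/(207*207) = 128/3 - 1*(-206/42849) = 128/3 + 206/42849 = 1828430/42849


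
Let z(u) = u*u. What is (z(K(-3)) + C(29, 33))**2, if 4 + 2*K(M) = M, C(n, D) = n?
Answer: 27225/16 ≈ 1701.6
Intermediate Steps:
K(M) = -2 + M/2
z(u) = u**2
(z(K(-3)) + C(29, 33))**2 = ((-2 + (1/2)*(-3))**2 + 29)**2 = ((-2 - 3/2)**2 + 29)**2 = ((-7/2)**2 + 29)**2 = (49/4 + 29)**2 = (165/4)**2 = 27225/16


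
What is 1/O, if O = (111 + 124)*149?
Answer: 1/35015 ≈ 2.8559e-5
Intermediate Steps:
O = 35015 (O = 235*149 = 35015)
1/O = 1/35015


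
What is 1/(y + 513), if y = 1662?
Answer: 1/2175 ≈ 0.00045977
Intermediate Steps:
1/(y + 513) = 1/(1662 + 513) = 1/2175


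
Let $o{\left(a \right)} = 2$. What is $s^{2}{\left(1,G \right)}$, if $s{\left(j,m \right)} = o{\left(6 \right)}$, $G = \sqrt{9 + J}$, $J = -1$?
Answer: $4$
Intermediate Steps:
$G = 2 \sqrt{2}$ ($G = \sqrt{9 - 1} = \sqrt{8} = 2 \sqrt{2} \approx 2.8284$)
$s{\left(j,m \right)} = 2$
$s^{2}{\left(1,G \right)} = 2^{2} = 4$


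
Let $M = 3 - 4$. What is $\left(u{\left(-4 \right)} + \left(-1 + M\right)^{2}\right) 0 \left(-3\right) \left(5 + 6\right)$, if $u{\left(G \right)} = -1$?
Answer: $0$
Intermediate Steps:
$M = -1$ ($M = 3 - 4 = -1$)
$\left(u{\left(-4 \right)} + \left(-1 + M\right)^{2}\right) 0 \left(-3\right) \left(5 + 6\right) = \left(-1 + \left(-1 - 1\right)^{2}\right) 0 \left(-3\right) \left(5 + 6\right) = \left(-1 + \left(-2\right)^{2}\right) 0 \cdot 11 = \left(-1 + 4\right) 0 = 3 \cdot 0 = 0$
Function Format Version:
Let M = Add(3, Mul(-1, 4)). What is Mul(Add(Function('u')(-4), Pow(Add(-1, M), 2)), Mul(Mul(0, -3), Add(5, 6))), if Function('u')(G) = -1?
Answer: 0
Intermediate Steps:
M = -1 (M = Add(3, -4) = -1)
Mul(Add(Function('u')(-4), Pow(Add(-1, M), 2)), Mul(Mul(0, -3), Add(5, 6))) = Mul(Add(-1, Pow(Add(-1, -1), 2)), Mul(Mul(0, -3), Add(5, 6))) = Mul(Add(-1, Pow(-2, 2)), Mul(0, 11)) = Mul(Add(-1, 4), 0) = Mul(3, 0) = 0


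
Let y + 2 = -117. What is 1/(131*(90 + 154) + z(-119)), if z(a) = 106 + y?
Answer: 1/31951 ≈ 3.1298e-5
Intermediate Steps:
y = -119 (y = -2 - 117 = -119)
z(a) = -13 (z(a) = 106 - 119 = -13)
1/(131*(90 + 154) + z(-119)) = 1/(131*(90 + 154) - 13) = 1/(131*244 - 13) = 1/(31964 - 13) = 1/31951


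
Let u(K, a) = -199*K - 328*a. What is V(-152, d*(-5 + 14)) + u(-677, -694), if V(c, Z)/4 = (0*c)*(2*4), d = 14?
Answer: 362355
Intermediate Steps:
u(K, a) = -328*a - 199*K
V(c, Z) = 0 (V(c, Z) = 4*((0*c)*(2*4)) = 4*(0*8) = 4*0 = 0)
V(-152, d*(-5 + 14)) + u(-677, -694) = 0 + (-328*(-694) - 199*(-677)) = 0 + (227632 + 134723) = 0 + 362355 = 362355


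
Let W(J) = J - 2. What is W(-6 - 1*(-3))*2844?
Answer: -14220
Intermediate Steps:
W(J) = -2 + J
W(-6 - 1*(-3))*2844 = (-2 + (-6 - 1*(-3)))*2844 = (-2 + (-6 + 3))*2844 = (-2 - 3)*2844 = -5*2844 = -14220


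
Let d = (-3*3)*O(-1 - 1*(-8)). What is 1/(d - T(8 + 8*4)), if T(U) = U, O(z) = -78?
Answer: 1/662 ≈ 0.0015106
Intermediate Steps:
d = 702 (d = -3*3*(-78) = -9*(-78) = 702)
1/(d - T(8 + 8*4)) = 1/(702 - (8 + 8*4)) = 1/(702 - (8 + 32)) = 1/(702 - 1*40) = 1/(702 - 40) = 1/662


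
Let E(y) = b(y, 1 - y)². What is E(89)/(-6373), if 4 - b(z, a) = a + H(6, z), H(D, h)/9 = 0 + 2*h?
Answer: -2280100/6373 ≈ -357.77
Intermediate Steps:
H(D, h) = 18*h (H(D, h) = 9*(0 + 2*h) = 9*(2*h) = 18*h)
b(z, a) = 4 - a - 18*z (b(z, a) = 4 - (a + 18*z) = 4 + (-a - 18*z) = 4 - a - 18*z)
E(y) = (3 - 17*y)² (E(y) = (4 - (1 - y) - 18*y)² = (4 + (-1 + y) - 18*y)² = (3 - 17*y)²)
E(89)/(-6373) = (-3 + 17*89)²/(-6373) = (-3 + 1513)²*(-1/6373) = 1510²*(-1/6373) = 2280100*(-1/6373) = -2280100/6373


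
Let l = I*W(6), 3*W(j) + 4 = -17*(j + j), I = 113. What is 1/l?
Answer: -3/23504 ≈ -0.00012764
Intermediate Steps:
W(j) = -4/3 - 34*j/3 (W(j) = -4/3 + (-17*(j + j))/3 = -4/3 + (-34*j)/3 = -4/3 - 34*j/3)
l = -23504/3 (l = 113*(-4/3 - 34/3*6) = 113*(-4/3 - 68) = 113*(-208/3) = -23504/3 ≈ -7834.7)
1/l = 1/(-23504/3) = -3/23504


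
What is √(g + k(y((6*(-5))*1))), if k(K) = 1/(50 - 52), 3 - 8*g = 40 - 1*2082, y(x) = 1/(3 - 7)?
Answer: √4082/4 ≈ 15.973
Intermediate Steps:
y(x) = -¼ (y(x) = 1/(-4) = -¼)
g = 2045/8 (g = 3/8 - (40 - 1*2082)/8 = 3/8 - (40 - 2082)/8 = 3/8 - ⅛*(-2042) = 3/8 + 1021/4 = 2045/8 ≈ 255.63)
k(K) = -½ (k(K) = 1/(-2) = -½)
√(g + k(y((6*(-5))*1))) = √(2045/8 - ½) = √(2041/8) = √4082/4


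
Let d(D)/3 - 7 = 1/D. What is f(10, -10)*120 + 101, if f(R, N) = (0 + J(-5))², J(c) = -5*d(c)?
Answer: 1248581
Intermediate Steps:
d(D) = 21 + 3/D
J(c) = -105 - 15/c (J(c) = -5*(21 + 3/c) = -105 - 15/c)
f(R, N) = 10404 (f(R, N) = (0 + (-105 - 15/(-5)))² = (0 + (-105 - 15*(-⅕)))² = (0 + (-105 + 3))² = (0 - 102)² = (-102)² = 10404)
f(10, -10)*120 + 101 = 10404*120 + 101 = 1248480 + 101 = 1248581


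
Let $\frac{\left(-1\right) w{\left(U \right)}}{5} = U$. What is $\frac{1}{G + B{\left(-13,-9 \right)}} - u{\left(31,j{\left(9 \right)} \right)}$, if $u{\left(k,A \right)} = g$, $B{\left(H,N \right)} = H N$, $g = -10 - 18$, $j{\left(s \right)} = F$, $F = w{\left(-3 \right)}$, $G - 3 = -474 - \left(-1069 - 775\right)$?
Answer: $\frac{41721}{1490} \approx 28.001$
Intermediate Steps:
$G = 1373$ ($G = 3 - \left(-595 - 775\right) = 3 - -1370 = 3 + \left(-474 + 1844\right) = 3 + 1370 = 1373$)
$w{\left(U \right)} = - 5 U$
$F = 15$ ($F = \left(-5\right) \left(-3\right) = 15$)
$j{\left(s \right)} = 15$
$g = -28$
$u{\left(k,A \right)} = -28$
$\frac{1}{G + B{\left(-13,-9 \right)}} - u{\left(31,j{\left(9 \right)} \right)} = \frac{1}{1373 - -117} - -28 = \frac{1}{1373 + 117} + 28 = \frac{1}{1490} + 28 = \frac{41721}{1490}$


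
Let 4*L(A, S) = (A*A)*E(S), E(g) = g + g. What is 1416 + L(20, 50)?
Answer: 11416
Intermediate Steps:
E(g) = 2*g
L(A, S) = S*A²/2 (L(A, S) = ((A*A)*(2*S))/4 = (A²*(2*S))/4 = (2*S*A²)/4 = S*A²/2)
1416 + L(20, 50) = 1416 + (½)*50*20² = 1416 + (½)*50*400 = 1416 + 10000 = 11416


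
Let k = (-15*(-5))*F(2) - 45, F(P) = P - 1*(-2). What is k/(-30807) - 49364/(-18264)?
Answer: 42113873/15629418 ≈ 2.6945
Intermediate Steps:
F(P) = 2 + P (F(P) = P + 2 = 2 + P)
k = 255 (k = (-15*(-5))*(2 + 2) - 45 = 75*4 - 45 = 300 - 45 = 255)
k/(-30807) - 49364/(-18264) = 255/(-30807) - 49364/(-18264) = 255*(-1/30807) - 49364*(-1/18264) = -85/10269 + 12341/4566 = 42113873/15629418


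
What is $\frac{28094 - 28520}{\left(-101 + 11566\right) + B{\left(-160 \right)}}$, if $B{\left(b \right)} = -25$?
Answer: $- \frac{213}{5720} \approx -0.037238$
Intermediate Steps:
$\frac{28094 - 28520}{\left(-101 + 11566\right) + B{\left(-160 \right)}} = \frac{28094 - 28520}{\left(-101 + 11566\right) - 25} = - \frac{426}{11465 - 25} = - \frac{426}{11440} = \left(-426\right) \frac{1}{11440} = - \frac{213}{5720}$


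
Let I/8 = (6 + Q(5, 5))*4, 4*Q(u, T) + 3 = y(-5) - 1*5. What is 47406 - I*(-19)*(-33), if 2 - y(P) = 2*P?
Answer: -93042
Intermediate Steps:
y(P) = 2 - 2*P
Q(u, T) = 1 (Q(u, T) = -¾ + ((2 - 2*(-5)) - 1*5)/4 = -¾ + ((2 + 10) - 5)/4 = -¾ + (12 - 5)/4 = -¾ + (¼)*7 = -¾ + 7/4 = 1)
I = 224 (I = 8*((6 + 1)*4) = 8*(7*4) = 8*28 = 224)
47406 - I*(-19)*(-33) = 47406 - 224*(-19)*(-33) = 47406 - (-4256)*(-33) = 47406 - 1*140448 = 47406 - 140448 = -93042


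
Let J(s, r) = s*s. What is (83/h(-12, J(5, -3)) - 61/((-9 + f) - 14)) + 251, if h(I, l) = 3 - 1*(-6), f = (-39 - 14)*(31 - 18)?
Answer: 1668053/6408 ≈ 260.31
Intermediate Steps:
J(s, r) = s**2
f = -689 (f = -53*13 = -689)
h(I, l) = 9 (h(I, l) = 3 + 6 = 9)
(83/h(-12, J(5, -3)) - 61/((-9 + f) - 14)) + 251 = (83/9 - 61/((-9 - 689) - 14)) + 251 = (83*(1/9) - 61/(-698 - 14)) + 251 = (83/9 - 61/(-712)) + 251 = (83/9 - 61*(-1/712)) + 251 = (83/9 + 61/712) + 251 = 59645/6408 + 251 = 1668053/6408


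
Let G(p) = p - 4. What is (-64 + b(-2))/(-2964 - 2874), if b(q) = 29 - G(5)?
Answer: 6/973 ≈ 0.0061665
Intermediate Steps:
G(p) = -4 + p
b(q) = 28 (b(q) = 29 - (-4 + 5) = 29 - 1*1 = 29 - 1 = 28)
(-64 + b(-2))/(-2964 - 2874) = (-64 + 28)/(-2964 - 2874) = -36/(-5838) = -36*(-1/5838) = 6/973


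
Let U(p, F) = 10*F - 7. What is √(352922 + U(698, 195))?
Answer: √354865 ≈ 595.71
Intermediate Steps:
U(p, F) = -7 + 10*F
√(352922 + U(698, 195)) = √(352922 + (-7 + 10*195)) = √(352922 + (-7 + 1950)) = √(352922 + 1943) = √354865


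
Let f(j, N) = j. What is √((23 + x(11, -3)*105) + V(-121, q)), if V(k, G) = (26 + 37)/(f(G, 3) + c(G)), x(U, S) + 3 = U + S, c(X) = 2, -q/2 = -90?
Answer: √370682/26 ≈ 23.417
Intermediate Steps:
q = 180 (q = -2*(-90) = 180)
x(U, S) = -3 + S + U (x(U, S) = -3 + (U + S) = -3 + (S + U) = -3 + S + U)
V(k, G) = 63/(2 + G) (V(k, G) = (26 + 37)/(G + 2) = 63/(2 + G))
√((23 + x(11, -3)*105) + V(-121, q)) = √((23 + (-3 - 3 + 11)*105) + 63/(2 + 180)) = √((23 + 5*105) + 63/182) = √((23 + 525) + 63*(1/182)) = √(548 + 9/26) = √(14257/26) = √370682/26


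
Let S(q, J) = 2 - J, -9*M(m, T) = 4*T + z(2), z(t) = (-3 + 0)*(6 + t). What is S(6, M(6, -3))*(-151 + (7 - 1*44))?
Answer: 376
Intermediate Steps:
z(t) = -18 - 3*t (z(t) = -3*(6 + t) = -18 - 3*t)
M(m, T) = 8/3 - 4*T/9 (M(m, T) = -(4*T + (-18 - 3*2))/9 = -(4*T + (-18 - 6))/9 = -(4*T - 24)/9 = -(-24 + 4*T)/9 = 8/3 - 4*T/9)
S(6, M(6, -3))*(-151 + (7 - 1*44)) = (2 - (8/3 - 4/9*(-3)))*(-151 + (7 - 1*44)) = (2 - (8/3 + 4/3))*(-151 + (7 - 44)) = (2 - 1*4)*(-151 - 37) = (2 - 4)*(-188) = -2*(-188) = 376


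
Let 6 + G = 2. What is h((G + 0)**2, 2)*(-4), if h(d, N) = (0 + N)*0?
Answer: 0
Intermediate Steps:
G = -4 (G = -6 + 2 = -4)
h(d, N) = 0 (h(d, N) = N*0 = 0)
h((G + 0)**2, 2)*(-4) = 0*(-4) = 0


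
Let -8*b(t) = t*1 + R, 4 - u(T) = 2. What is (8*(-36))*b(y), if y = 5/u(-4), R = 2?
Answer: 162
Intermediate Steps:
u(T) = 2 (u(T) = 4 - 1*2 = 4 - 2 = 2)
y = 5/2 ≈ 2.5000
b(t) = -1/4 - t/8 (b(t) = -(t*1 + 2)/8 = -(t + 2)/8 = -(2 + t)/8 = -1/4 - t/8)
(8*(-36))*b(y) = (8*(-36))*(-1/4 - 1/8*5/2) = -288*(-1/4 - 5/16) = -288*(-9/16) = 162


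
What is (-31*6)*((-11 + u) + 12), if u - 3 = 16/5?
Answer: -6696/5 ≈ -1339.2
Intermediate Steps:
u = 31/5 (u = 3 + 16/5 = 31/5 ≈ 6.2000)
(-31*6)*((-11 + u) + 12) = (-31*6)*((-11 + 31/5) + 12) = -186*(-24/5 + 12) = -186*36/5 = -6696/5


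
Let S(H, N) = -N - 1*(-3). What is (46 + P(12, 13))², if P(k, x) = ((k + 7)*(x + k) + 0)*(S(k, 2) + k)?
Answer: 38700841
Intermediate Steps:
S(H, N) = 3 - N (S(H, N) = -N + 3 = 3 - N)
P(k, x) = (1 + k)*(7 + k)*(k + x) (P(k, x) = ((k + 7)*(x + k) + 0)*((3 - 1*2) + k) = ((7 + k)*(k + x) + 0)*((3 - 2) + k) = ((7 + k)*(k + x))*(1 + k) = (1 + k)*(7 + k)*(k + x))
(46 + P(12, 13))² = (46 + (12³ + 7*12 + 7*13 + 8*12² + 13*12² + 8*12*13))² = (46 + (1728 + 84 + 91 + 8*144 + 13*144 + 1248))² = (46 + (1728 + 84 + 91 + 1152 + 1872 + 1248))² = (46 + 6175)² = 6221² = 38700841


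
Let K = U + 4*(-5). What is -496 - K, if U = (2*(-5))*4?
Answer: -436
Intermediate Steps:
U = -40 (U = -10*4 = -40)
K = -60 (K = -40 + 4*(-5) = -40 - 20 = -60)
-496 - K = -496 - 1*(-60) = -496 + 60 = -436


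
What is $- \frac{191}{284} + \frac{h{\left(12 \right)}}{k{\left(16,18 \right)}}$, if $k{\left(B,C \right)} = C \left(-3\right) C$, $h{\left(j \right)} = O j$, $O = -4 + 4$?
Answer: $- \frac{191}{284} \approx -0.67253$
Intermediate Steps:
$O = 0$
$h{\left(j \right)} = 0$ ($h{\left(j \right)} = 0 j = 0$)
$k{\left(B,C \right)} = - 3 C^{2}$ ($k{\left(B,C \right)} = - 3 C C = - 3 C^{2}$)
$- \frac{191}{284} + \frac{h{\left(12 \right)}}{k{\left(16,18 \right)}} = - \frac{191}{284} + \frac{0}{\left(-3\right) 18^{2}} = \left(-191\right) \frac{1}{284} + \frac{0}{\left(-3\right) 324} = - \frac{191}{284} + \frac{0}{-972} = - \frac{191}{284} + 0 \left(- \frac{1}{972}\right) = - \frac{191}{284} + 0 = - \frac{191}{284}$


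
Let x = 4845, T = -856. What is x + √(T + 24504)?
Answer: 4845 + 4*√1478 ≈ 4998.8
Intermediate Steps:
x + √(T + 24504) = 4845 + √(-856 + 24504) = 4845 + √23648 = 4845 + 4*√1478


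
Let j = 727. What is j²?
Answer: 528529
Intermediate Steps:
j² = 727² = 528529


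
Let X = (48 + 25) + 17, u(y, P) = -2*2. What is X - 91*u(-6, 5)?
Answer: 454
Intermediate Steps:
u(y, P) = -4
X = 90 (X = 73 + 17 = 90)
X - 91*u(-6, 5) = 90 - 91*(-4) = 90 + 364 = 454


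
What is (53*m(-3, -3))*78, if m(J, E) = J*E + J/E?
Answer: 41340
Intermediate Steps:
m(J, E) = E*J + J/E
(53*m(-3, -3))*78 = (53*(-3*(-3) - 3/(-3)))*78 = (53*(9 - 3*(-⅓)))*78 = (53*(9 + 1))*78 = (53*10)*78 = 530*78 = 41340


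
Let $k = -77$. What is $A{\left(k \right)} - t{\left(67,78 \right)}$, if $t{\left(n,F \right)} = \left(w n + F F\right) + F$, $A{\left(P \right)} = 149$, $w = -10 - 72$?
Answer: $-519$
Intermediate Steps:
$w = -82$ ($w = -10 - 72 = -82$)
$t{\left(n,F \right)} = F + F^{2} - 82 n$ ($t{\left(n,F \right)} = \left(- 82 n + F F\right) + F = \left(- 82 n + F^{2}\right) + F = \left(F^{2} - 82 n\right) + F = F + F^{2} - 82 n$)
$A{\left(k \right)} - t{\left(67,78 \right)} = 149 - \left(78 + 78^{2} - 5494\right) = 149 - \left(78 + 6084 - 5494\right) = 149 - 668 = -519$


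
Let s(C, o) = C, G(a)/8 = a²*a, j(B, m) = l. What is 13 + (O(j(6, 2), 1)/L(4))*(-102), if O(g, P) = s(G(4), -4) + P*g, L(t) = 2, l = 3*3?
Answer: -26558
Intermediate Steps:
l = 9
j(B, m) = 9
G(a) = 8*a³ (G(a) = 8*(a²*a) = 8*a³)
O(g, P) = 512 + P*g (O(g, P) = 8*4³ + P*g = 8*64 + P*g = 512 + P*g)
13 + (O(j(6, 2), 1)/L(4))*(-102) = 13 + ((512 + 1*9)/2)*(-102) = 13 + ((512 + 9)*(½))*(-102) = 13 + (521*(½))*(-102) = 13 + (521/2)*(-102) = 13 - 26571 = -26558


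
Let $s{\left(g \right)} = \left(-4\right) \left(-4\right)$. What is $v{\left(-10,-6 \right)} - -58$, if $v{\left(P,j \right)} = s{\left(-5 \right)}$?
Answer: $74$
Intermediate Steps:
$s{\left(g \right)} = 16$
$v{\left(P,j \right)} = 16$
$v{\left(-10,-6 \right)} - -58 = 16 - -58 = 16 + 58 = 74$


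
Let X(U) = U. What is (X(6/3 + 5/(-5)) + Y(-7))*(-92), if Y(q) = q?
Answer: 552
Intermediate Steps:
(X(6/3 + 5/(-5)) + Y(-7))*(-92) = ((6/3 + 5/(-5)) - 7)*(-92) = ((6*(1/3) + 5*(-1/5)) - 7)*(-92) = ((2 - 1) - 7)*(-92) = (1 - 7)*(-92) = -6*(-92) = 552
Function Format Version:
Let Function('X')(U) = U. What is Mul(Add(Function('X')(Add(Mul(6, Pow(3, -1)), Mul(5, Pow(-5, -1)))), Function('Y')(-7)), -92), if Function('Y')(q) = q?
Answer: 552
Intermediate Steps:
Mul(Add(Function('X')(Add(Mul(6, Pow(3, -1)), Mul(5, Pow(-5, -1)))), Function('Y')(-7)), -92) = Mul(Add(Add(Mul(6, Pow(3, -1)), Mul(5, Pow(-5, -1))), -7), -92) = Mul(Add(Add(Mul(6, Rational(1, 3)), Mul(5, Rational(-1, 5))), -7), -92) = Mul(Add(Add(2, -1), -7), -92) = Mul(Add(1, -7), -92) = Mul(-6, -92) = 552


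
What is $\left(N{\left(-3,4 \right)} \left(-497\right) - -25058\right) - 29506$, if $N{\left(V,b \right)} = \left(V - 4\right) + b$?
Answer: $-2957$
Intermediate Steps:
$N{\left(V,b \right)} = -4 + V + b$ ($N{\left(V,b \right)} = \left(-4 + V\right) + b = -4 + V + b$)
$\left(N{\left(-3,4 \right)} \left(-497\right) - -25058\right) - 29506 = \left(\left(-4 - 3 + 4\right) \left(-497\right) - -25058\right) - 29506 = \left(\left(-3\right) \left(-497\right) + 25058\right) - 29506 = \left(1491 + 25058\right) - 29506 = 26549 - 29506 = -2957$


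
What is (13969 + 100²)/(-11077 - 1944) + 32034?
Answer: 417090745/13021 ≈ 32032.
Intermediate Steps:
(13969 + 100²)/(-11077 - 1944) + 32034 = (13969 + 10000)/(-13021) + 32034 = 23969*(-1/13021) + 32034 = -23969/13021 + 32034 = 417090745/13021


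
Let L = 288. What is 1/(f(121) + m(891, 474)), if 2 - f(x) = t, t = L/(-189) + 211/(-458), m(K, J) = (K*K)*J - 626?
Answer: 9618/3619243512547 ≈ 2.6575e-9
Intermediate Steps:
m(K, J) = -626 + J*K² (m(K, J) = K²*J - 626 = J*K² - 626 = -626 + J*K²)
t = -19087/9618 (t = 288/(-189) + 211/(-458) = 288*(-1/189) + 211*(-1/458) = -32/21 - 211/458 = -19087/9618 ≈ -1.9845)
f(x) = 38323/9618 (f(x) = 2 - 1*(-19087/9618) = 2 + 19087/9618 = 38323/9618)
1/(f(121) + m(891, 474)) = 1/(38323/9618 + (-626 + 474*891²)) = 1/(38323/9618 + (-626 + 474*793881)) = 1/(38323/9618 + (-626 + 376299594)) = 1/(38323/9618 + 376298968) = 1/(3619243512547/9618) = 9618/3619243512547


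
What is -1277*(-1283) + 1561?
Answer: 1639952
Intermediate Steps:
-1277*(-1283) + 1561 = 1638391 + 1561 = 1639952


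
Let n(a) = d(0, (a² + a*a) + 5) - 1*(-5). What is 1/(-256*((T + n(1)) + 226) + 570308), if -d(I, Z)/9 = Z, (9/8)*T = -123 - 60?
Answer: 3/1706828 ≈ 1.7576e-6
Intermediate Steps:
T = -488/3 (T = 8*(-123 - 60)/9 = (8/9)*(-183) = -488/3 ≈ -162.67)
d(I, Z) = -9*Z
n(a) = -40 - 18*a² (n(a) = -9*((a² + a*a) + 5) - 1*(-5) = -9*((a² + a²) + 5) + 5 = -9*(2*a² + 5) + 5 = -9*(5 + 2*a²) + 5 = (-45 - 18*a²) + 5 = -40 - 18*a²)
1/(-256*((T + n(1)) + 226) + 570308) = 1/(-256*((-488/3 + (-40 - 18*1²)) + 226) + 570308) = 1/(-256*((-488/3 + (-40 - 18*1)) + 226) + 570308) = 1/(-256*((-488/3 + (-40 - 18)) + 226) + 570308) = 1/(-256*((-488/3 - 58) + 226) + 570308) = 1/(-256*(-662/3 + 226) + 570308) = 1/(-256*16/3 + 570308) = 1/(-4096/3 + 570308) = 1/(1706828/3) = 3/1706828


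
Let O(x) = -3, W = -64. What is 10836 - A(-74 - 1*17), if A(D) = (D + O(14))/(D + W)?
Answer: 1679486/155 ≈ 10835.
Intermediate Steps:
A(D) = (-3 + D)/(-64 + D) (A(D) = (D - 3)/(D - 64) = (-3 + D)/(-64 + D))
10836 - A(-74 - 1*17) = 10836 - (-3 + (-74 - 1*17))/(-64 + (-74 - 1*17)) = 10836 - (-3 + (-74 - 17))/(-64 + (-74 - 17)) = 10836 - (-3 - 91)/(-64 - 91) = 10836 - (-94)/(-155) = 10836 - (-1)*(-94)/155 = 10836 - 1*94/155 = 10836 - 94/155 = 1679486/155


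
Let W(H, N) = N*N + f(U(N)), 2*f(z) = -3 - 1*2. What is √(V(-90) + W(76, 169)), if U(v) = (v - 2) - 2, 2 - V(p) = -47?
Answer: √114430/2 ≈ 169.14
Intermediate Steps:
V(p) = 49 (V(p) = 2 - 1*(-47) = 2 + 47 = 49)
U(v) = -4 + v (U(v) = (-2 + v) - 2 = -4 + v)
f(z) = -5/2 (f(z) = (-3 - 1*2)/2 = (-3 - 2)/2 = (½)*(-5) = -5/2)
W(H, N) = -5/2 + N² (W(H, N) = N*N - 5/2 = N² - 5/2 = -5/2 + N²)
√(V(-90) + W(76, 169)) = √(49 + (-5/2 + 169²)) = √(49 + (-5/2 + 28561)) = √(49 + 57117/2) = √(57215/2) = √114430/2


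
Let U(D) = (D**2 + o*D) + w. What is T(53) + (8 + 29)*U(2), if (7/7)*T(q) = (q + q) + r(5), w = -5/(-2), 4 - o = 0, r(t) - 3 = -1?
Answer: 1289/2 ≈ 644.50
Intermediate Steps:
r(t) = 2 (r(t) = 3 - 1 = 2)
o = 4 (o = 4 - 1*0 = 4 + 0 = 4)
w = 5/2 (w = -5*(-1/2) = 5/2 ≈ 2.5000)
U(D) = 5/2 + D**2 + 4*D (U(D) = (D**2 + 4*D) + 5/2 = 5/2 + D**2 + 4*D)
T(q) = 2 + 2*q (T(q) = (q + q) + 2 = 2*q + 2 = 2 + 2*q)
T(53) + (8 + 29)*U(2) = (2 + 2*53) + (8 + 29)*(5/2 + 2**2 + 4*2) = (2 + 106) + 37*(5/2 + 4 + 8) = 108 + 37*(29/2) = 108 + 1073/2 = 1289/2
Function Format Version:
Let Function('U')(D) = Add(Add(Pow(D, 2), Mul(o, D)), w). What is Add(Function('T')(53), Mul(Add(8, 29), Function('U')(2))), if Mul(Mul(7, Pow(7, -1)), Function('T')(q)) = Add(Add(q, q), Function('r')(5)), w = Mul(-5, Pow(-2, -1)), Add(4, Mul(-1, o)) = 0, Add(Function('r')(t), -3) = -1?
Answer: Rational(1289, 2) ≈ 644.50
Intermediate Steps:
Function('r')(t) = 2 (Function('r')(t) = Add(3, -1) = 2)
o = 4 (o = Add(4, Mul(-1, 0)) = Add(4, 0) = 4)
w = Rational(5, 2) (w = Mul(-5, Rational(-1, 2)) = Rational(5, 2) ≈ 2.5000)
Function('U')(D) = Add(Rational(5, 2), Pow(D, 2), Mul(4, D)) (Function('U')(D) = Add(Add(Pow(D, 2), Mul(4, D)), Rational(5, 2)) = Add(Rational(5, 2), Pow(D, 2), Mul(4, D)))
Function('T')(q) = Add(2, Mul(2, q)) (Function('T')(q) = Add(Add(q, q), 2) = Add(Mul(2, q), 2) = Add(2, Mul(2, q)))
Add(Function('T')(53), Mul(Add(8, 29), Function('U')(2))) = Add(Add(2, Mul(2, 53)), Mul(Add(8, 29), Add(Rational(5, 2), Pow(2, 2), Mul(4, 2)))) = Add(Add(2, 106), Mul(37, Add(Rational(5, 2), 4, 8))) = Add(108, Mul(37, Rational(29, 2))) = Add(108, Rational(1073, 2)) = Rational(1289, 2)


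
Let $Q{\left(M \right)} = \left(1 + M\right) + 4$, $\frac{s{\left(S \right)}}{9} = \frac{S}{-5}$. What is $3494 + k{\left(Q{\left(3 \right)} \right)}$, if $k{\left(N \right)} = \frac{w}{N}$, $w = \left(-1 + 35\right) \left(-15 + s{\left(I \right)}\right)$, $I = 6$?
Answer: $\frac{67687}{20} \approx 3384.4$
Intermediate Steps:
$s{\left(S \right)} = - \frac{9 S}{5}$ ($s{\left(S \right)} = 9 \frac{S}{-5} = 9 S \left(- \frac{1}{5}\right) = 9 \left(- \frac{S}{5}\right) = - \frac{9 S}{5}$)
$w = - \frac{4386}{5}$ ($w = \left(-1 + 35\right) \left(-15 - \frac{54}{5}\right) = 34 \left(-15 - \frac{54}{5}\right) = 34 \left(- \frac{129}{5}\right) = - \frac{4386}{5} \approx -877.2$)
$Q{\left(M \right)} = 5 + M$
$k{\left(N \right)} = - \frac{4386}{5 N}$
$3494 + k{\left(Q{\left(3 \right)} \right)} = 3494 - \frac{4386}{5 \left(5 + 3\right)} = 3494 - \frac{4386}{5 \cdot 8} = 3494 - \frac{2193}{20} = \frac{67687}{20}$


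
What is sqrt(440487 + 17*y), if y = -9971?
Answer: 2*sqrt(67745) ≈ 520.56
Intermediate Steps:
sqrt(440487 + 17*y) = sqrt(440487 + 17*(-9971)) = sqrt(440487 - 169507) = sqrt(270980) = 2*sqrt(67745)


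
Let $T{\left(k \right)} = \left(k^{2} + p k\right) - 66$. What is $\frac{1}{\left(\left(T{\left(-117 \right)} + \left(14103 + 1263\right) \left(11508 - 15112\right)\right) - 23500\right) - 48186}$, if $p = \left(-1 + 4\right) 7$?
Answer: $- \frac{1}{55439584} \approx -1.8038 \cdot 10^{-8}$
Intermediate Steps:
$p = 21$ ($p = 3 \cdot 7 = 21$)
$T{\left(k \right)} = -66 + k^{2} + 21 k$ ($T{\left(k \right)} = \left(k^{2} + 21 k\right) - 66 = -66 + k^{2} + 21 k$)
$\frac{1}{\left(\left(T{\left(-117 \right)} + \left(14103 + 1263\right) \left(11508 - 15112\right)\right) - 23500\right) - 48186} = \frac{1}{\left(\left(\left(-66 + \left(-117\right)^{2} + 21 \left(-117\right)\right) + \left(14103 + 1263\right) \left(11508 - 15112\right)\right) - 23500\right) - 48186} = \frac{1}{\left(\left(\left(-66 + 13689 - 2457\right) + 15366 \left(-3604\right)\right) - 23500\right) - 48186} = \frac{1}{\left(\left(11166 - 55379064\right) - 23500\right) - 48186} = \frac{1}{\left(-55367898 - 23500\right) - 48186} = \frac{1}{-55391398 - 48186} = \frac{1}{-55439584} = - \frac{1}{55439584}$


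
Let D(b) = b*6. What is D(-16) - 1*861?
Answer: -957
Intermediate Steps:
D(b) = 6*b
D(-16) - 1*861 = 6*(-16) - 1*861 = -96 - 861 = -957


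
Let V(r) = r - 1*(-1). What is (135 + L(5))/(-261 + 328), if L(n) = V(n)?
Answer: 141/67 ≈ 2.1045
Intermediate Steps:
V(r) = 1 + r (V(r) = r + 1 = 1 + r)
L(n) = 1 + n
(135 + L(5))/(-261 + 328) = (135 + (1 + 5))/(-261 + 328) = (135 + 6)/67 = 141*(1/67) = 141/67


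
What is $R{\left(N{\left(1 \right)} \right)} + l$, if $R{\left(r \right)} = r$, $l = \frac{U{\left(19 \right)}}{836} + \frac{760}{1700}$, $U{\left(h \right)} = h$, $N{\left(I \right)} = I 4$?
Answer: $\frac{16717}{3740} \approx 4.4698$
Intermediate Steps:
$N{\left(I \right)} = 4 I$
$l = \frac{1757}{3740}$ ($l = \frac{19}{836} + \frac{760}{1700} = 19 \cdot \frac{1}{836} + 760 \cdot \frac{1}{1700} = \frac{1}{44} + \frac{38}{85} = \frac{1757}{3740} \approx 0.46979$)
$R{\left(N{\left(1 \right)} \right)} + l = 4 \cdot 1 + \frac{1757}{3740} = 4 + \frac{1757}{3740} = \frac{16717}{3740}$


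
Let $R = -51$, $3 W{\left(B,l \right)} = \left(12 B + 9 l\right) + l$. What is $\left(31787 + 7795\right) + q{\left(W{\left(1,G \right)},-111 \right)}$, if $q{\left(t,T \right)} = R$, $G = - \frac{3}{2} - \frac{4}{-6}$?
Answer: $39531$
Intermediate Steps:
$G = - \frac{5}{6}$ ($G = \left(-3\right) \frac{1}{2} - - \frac{2}{3} = - \frac{3}{2} + \frac{2}{3} = - \frac{5}{6} \approx -0.83333$)
$W{\left(B,l \right)} = 4 B + \frac{10 l}{3}$ ($W{\left(B,l \right)} = \frac{\left(12 B + 9 l\right) + l}{3} = \frac{\left(9 l + 12 B\right) + l}{3} = \frac{10 l + 12 B}{3} = 4 B + \frac{10 l}{3}$)
$q{\left(t,T \right)} = -51$
$\left(31787 + 7795\right) + q{\left(W{\left(1,G \right)},-111 \right)} = \left(31787 + 7795\right) - 51 = 39582 - 51 = 39531$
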